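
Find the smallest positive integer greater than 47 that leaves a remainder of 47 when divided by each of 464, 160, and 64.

N − 47 must be a common multiple of 464, 160, and 64.
464 = 2^4 × 29
160 = 2^5 × 5
64 = 2^6
LCM(464, 160, 64) = 2^6 × 5 × 29 = 9280.
Smallest N > 47 is LCM + 47 = 9280 + 47 = 9327.

9327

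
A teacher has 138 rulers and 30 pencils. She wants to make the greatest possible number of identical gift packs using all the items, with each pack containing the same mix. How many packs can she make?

By the Euclidean algorithm:
138 = 4 × 30 + 18
30 = 1 × 18 + 12
18 = 1 × 12 + 6
12 = 2 × 6 + 0
gcd(138, 30) = 6.

6 packs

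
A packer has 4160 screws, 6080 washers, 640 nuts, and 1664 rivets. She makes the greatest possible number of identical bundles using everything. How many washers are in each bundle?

Number of bundles = gcd(4160, 6080, 640, 1664).
4160 = 2^6 × 5 × 13
6080 = 2^6 × 5 × 19
640 = 2^7 × 5
1664 = 2^7 × 13
gcd(4160, 6080, 640, 1664) = 2^6 = 64.
washers per bundle = 6080 / 64 = 95.

95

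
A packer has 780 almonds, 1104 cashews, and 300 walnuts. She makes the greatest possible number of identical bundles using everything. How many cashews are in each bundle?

92

Number of bundles = gcd(780, 1104, 300).
780 = 2^2 × 3 × 5 × 13
1104 = 2^4 × 3 × 23
300 = 2^2 × 3 × 5^2
gcd(780, 1104, 300) = 2^2 × 3 = 12.
cashews per bundle = 1104 / 12 = 92.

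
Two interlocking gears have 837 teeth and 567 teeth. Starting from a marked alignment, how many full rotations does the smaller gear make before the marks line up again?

They are all back at their starting positions together after one LCM of the periods.
837 = 3^3 × 31
567 = 3^4 × 7
LCM(837, 567) = 3^4 × 7 × 31 = 17577.
Rotations for period 567: 17577 / 567 = 31.

31 rotations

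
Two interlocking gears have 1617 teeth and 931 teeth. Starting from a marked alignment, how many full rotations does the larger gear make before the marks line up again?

They are all back at their starting positions together after one LCM of the periods.
1617 = 3 × 7^2 × 11
931 = 7^2 × 19
LCM(1617, 931) = 3 × 7^2 × 11 × 19 = 30723.
Rotations for period 1617: 30723 / 1617 = 19.

19 rotations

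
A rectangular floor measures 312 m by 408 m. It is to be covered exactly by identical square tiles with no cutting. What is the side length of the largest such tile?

24 m

The tile side must divide both 312 and 408, so the largest is their gcd.
312 = 2^3 × 3 × 13
408 = 2^3 × 3 × 17
gcd(312, 408) = 2^3 × 3 = 24.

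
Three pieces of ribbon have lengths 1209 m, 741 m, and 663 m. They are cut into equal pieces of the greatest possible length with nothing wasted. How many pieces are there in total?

Piece length = gcd(1209, 741, 663).
1209 = 3 × 13 × 31
741 = 3 × 13 × 19
663 = 3 × 13 × 17
gcd(1209, 741, 663) = 3 × 13 = 39.
Total pieces = 1209/39 + 741/39 + 663/39 = 31 + 19 + 17 = 67.

67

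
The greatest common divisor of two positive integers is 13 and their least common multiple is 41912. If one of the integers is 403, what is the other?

1352

For two integers, gcd × lcm = product, so the other is (13 × 41912) / 403 = 544856 / 403 = 1352.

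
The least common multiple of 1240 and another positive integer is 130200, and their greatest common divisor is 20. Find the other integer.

gcd × lcm = product of the two integers, so the other integer is (20 × 130200) / 1240 = 2100.

2100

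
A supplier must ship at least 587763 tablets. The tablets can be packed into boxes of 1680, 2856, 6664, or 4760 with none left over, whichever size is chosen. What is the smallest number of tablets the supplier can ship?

The number of tablets must be a common multiple of 1680, 2856, 6664, and 4760, so a multiple of their LCM.
1680 = 2^4 × 3 × 5 × 7
2856 = 2^3 × 3 × 7 × 17
6664 = 2^3 × 7^2 × 17
4760 = 2^3 × 5 × 7 × 17
LCM(1680, 2856, 6664, 4760) = 2^4 × 3 × 5 × 7^2 × 17 = 199920.
Smallest multiple of 199920 that is ≥ 587763: ⌈587763/199920⌉ × 199920 = 3 × 199920 = 599760.

599760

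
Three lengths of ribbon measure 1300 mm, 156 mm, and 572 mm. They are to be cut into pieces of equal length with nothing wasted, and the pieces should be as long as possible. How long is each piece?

52 mm

The greatest length dividing all of 1300, 156, and 572 is their gcd.
1300 = 2^2 × 5^2 × 13
156 = 2^2 × 3 × 13
572 = 2^2 × 11 × 13
gcd(1300, 156, 572) = 2^2 × 13 = 52.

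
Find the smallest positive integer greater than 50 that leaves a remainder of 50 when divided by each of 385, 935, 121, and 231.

216035

N − 50 must be a common multiple of 385, 935, 121, and 231.
385 = 5 × 7 × 11
935 = 5 × 11 × 17
121 = 11^2
231 = 3 × 7 × 11
LCM(385, 935, 121, 231) = 3 × 5 × 7 × 11^2 × 17 = 215985.
Smallest N > 50 is LCM + 50 = 215985 + 50 = 216035.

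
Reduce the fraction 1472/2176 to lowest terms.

1472 = 2^6 × 23
2176 = 2^7 × 17
gcd(1472, 2176) = 2^6 = 64.
Divide numerator and denominator by 64: 1472/2176 = 23/34.

23/34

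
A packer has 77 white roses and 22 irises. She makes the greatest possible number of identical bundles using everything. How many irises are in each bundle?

Number of bundles = gcd(77, 22).
77 = 7 × 11
22 = 2 × 11
gcd(77, 22) = 11.
irises per bundle = 22 / 11 = 2.

2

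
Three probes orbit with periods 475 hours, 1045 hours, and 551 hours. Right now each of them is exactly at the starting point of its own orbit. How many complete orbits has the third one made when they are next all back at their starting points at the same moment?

275 orbits

They are all back at their starting positions together after one LCM of the periods.
475 = 5^2 × 19
1045 = 5 × 11 × 19
551 = 19 × 29
LCM(475, 1045, 551) = 5^2 × 11 × 19 × 29 = 151525.
Orbits for period 551: 151525 / 551 = 275.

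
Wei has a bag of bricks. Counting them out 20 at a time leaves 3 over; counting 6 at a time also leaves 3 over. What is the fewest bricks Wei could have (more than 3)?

N − 3 must be a common multiple of 20 and 6.
20 = 2^2 × 5
6 = 2 × 3
LCM(20, 6) = 2^2 × 3 × 5 = 60.
Smallest N > 3 is LCM + 3 = 60 + 3 = 63.

63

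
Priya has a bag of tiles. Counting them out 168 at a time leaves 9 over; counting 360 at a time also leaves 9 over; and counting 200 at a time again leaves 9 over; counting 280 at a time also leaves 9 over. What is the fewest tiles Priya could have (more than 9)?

12609

N − 9 must be a common multiple of 168, 360, 200, and 280.
168 = 2^3 × 3 × 7
360 = 2^3 × 3^2 × 5
200 = 2^3 × 5^2
280 = 2^3 × 5 × 7
LCM(168, 360, 200, 280) = 2^3 × 3^2 × 5^2 × 7 = 12600.
Smallest N > 9 is LCM + 9 = 12600 + 9 = 12609.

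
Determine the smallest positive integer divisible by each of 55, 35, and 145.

55 = 5 × 11
35 = 5 × 7
145 = 5 × 29
LCM(55, 35, 145) = 5 × 7 × 11 × 29 = 11165.

11165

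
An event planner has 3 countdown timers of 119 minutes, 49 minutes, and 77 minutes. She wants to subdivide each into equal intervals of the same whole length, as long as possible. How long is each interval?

7 minutes

The interval must divide each timer length; the longest such is the gcd.
119 = 7 × 17
49 = 7^2
77 = 7 × 11
gcd(119, 49, 77) = 7.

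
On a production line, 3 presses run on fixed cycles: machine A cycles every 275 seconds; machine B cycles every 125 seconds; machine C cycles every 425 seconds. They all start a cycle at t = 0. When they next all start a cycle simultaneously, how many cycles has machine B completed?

They are all back at their starting positions together after one LCM of the periods.
275 = 5^2 × 11
125 = 5^3
425 = 5^2 × 17
LCM(275, 125, 425) = 5^3 × 11 × 17 = 23375.
Cycles for period 125: 23375 / 125 = 187.

187 cycles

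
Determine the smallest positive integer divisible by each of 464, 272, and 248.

244528

464 = 2^4 × 29
272 = 2^4 × 17
248 = 2^3 × 31
LCM(464, 272, 248) = 2^4 × 17 × 29 × 31 = 244528.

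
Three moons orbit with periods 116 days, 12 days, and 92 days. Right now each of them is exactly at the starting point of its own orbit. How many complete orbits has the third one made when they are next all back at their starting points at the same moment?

All finish a whole number of cycles simultaneously at t = LCM of the periods.
116 = 2^2 × 29
12 = 2^2 × 3
92 = 2^2 × 23
LCM(116, 12, 92) = 2^2 × 3 × 23 × 29 = 8004.
Orbits for period 92: 8004 / 92 = 87.

87 orbits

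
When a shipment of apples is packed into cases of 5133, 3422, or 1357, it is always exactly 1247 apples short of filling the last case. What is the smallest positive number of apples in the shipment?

234871

Being 1247 short of a full case of size k means N ≡ −1247 (mod k), i.e. N + 1247 is a multiple of each size.
5133 = 3 × 29 × 59
3422 = 2 × 29 × 59
1357 = 23 × 59
LCM(5133, 3422, 1357) = 2 × 3 × 23 × 29 × 59 = 236118.
Smallest positive N is 236118 − 1247 = 234871.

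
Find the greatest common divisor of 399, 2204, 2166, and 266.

399 = 3 × 7 × 19
2204 = 2^2 × 19 × 29
2166 = 2 × 3 × 19^2
266 = 2 × 7 × 19
gcd(399, 2204, 2166, 266) = 19.

19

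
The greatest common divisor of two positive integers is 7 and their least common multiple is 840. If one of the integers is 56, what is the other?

For two integers, gcd × lcm = product, so the other is (7 × 840) / 56 = 5880 / 56 = 105.

105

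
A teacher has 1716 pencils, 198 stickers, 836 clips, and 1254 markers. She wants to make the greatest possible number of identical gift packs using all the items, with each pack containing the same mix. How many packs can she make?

The pack count must divide each quantity, so the greatest is gcd(1716, 198, 836, 1254).
1716 = 2^2 × 3 × 11 × 13
198 = 2 × 3^2 × 11
836 = 2^2 × 11 × 19
1254 = 2 × 3 × 11 × 19
gcd(1716, 198, 836, 1254) = 2 × 11 = 22.

22 packs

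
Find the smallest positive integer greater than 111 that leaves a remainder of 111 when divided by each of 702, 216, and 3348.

N − 111 must be a common multiple of 702, 216, and 3348.
702 = 2 × 3^3 × 13
216 = 2^3 × 3^3
3348 = 2^2 × 3^3 × 31
LCM(702, 216, 3348) = 2^3 × 3^3 × 13 × 31 = 87048.
Smallest N > 111 is LCM + 111 = 87048 + 111 = 87159.

87159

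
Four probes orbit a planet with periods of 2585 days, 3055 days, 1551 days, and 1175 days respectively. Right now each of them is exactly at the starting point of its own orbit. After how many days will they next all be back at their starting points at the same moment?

504075 days

The first simultaneous occurrence is after LCM of the individual periods.
2585 = 5 × 11 × 47
3055 = 5 × 13 × 47
1551 = 3 × 11 × 47
1175 = 5^2 × 47
LCM(2585, 3055, 1551, 1175) = 3 × 5^2 × 11 × 13 × 47 = 504075.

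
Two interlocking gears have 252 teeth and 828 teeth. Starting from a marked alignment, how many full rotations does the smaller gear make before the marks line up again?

23 rotations

They are all back at their starting positions together after one LCM of the periods.
252 = 2^2 × 3^2 × 7
828 = 2^2 × 3^2 × 23
LCM(252, 828) = 2^2 × 3^2 × 7 × 23 = 5796.
Rotations for period 252: 5796 / 252 = 23.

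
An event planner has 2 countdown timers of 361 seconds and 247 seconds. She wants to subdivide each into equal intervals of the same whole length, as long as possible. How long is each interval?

19 seconds

The interval must divide each timer length; the longest such is the gcd.
361 = 19^2
247 = 13 × 19
gcd(361, 247) = 19.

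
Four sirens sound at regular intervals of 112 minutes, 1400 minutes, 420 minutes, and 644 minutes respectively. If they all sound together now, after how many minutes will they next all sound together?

193200 minutes

We need the least common multiple of the intervals.
112 = 2^4 × 7
1400 = 2^3 × 5^2 × 7
420 = 2^2 × 3 × 5 × 7
644 = 2^2 × 7 × 23
LCM(112, 1400, 420, 644) = 2^4 × 3 × 5^2 × 7 × 23 = 193200.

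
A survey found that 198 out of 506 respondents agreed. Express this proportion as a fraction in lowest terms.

198 = 2 × 3^2 × 11
506 = 2 × 11 × 23
gcd(198, 506) = 2 × 11 = 22.
Divide numerator and denominator by 22: 198/506 = 9/23.

9/23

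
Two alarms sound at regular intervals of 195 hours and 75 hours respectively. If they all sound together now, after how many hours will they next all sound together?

975 hours

They coincide at every common multiple of the periods; the first is the LCM.
195 = 3 × 5 × 13
75 = 3 × 5^2
LCM(195, 75) = 3 × 5^2 × 13 = 975.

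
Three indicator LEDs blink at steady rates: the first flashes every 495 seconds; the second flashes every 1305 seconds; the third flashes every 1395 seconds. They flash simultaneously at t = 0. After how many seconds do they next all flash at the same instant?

We need the least common multiple of the intervals.
495 = 3^2 × 5 × 11
1305 = 3^2 × 5 × 29
1395 = 3^2 × 5 × 31
LCM(495, 1305, 1395) = 3^2 × 5 × 11 × 29 × 31 = 445005.

445005 seconds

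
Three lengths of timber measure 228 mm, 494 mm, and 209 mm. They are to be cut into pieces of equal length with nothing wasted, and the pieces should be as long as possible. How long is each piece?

19 mm

Each piece length must divide every original length, so the longest possible is gcd(228, 494, 209).
228 = 2^2 × 3 × 19
494 = 2 × 13 × 19
209 = 11 × 19
gcd(228, 494, 209) = 19.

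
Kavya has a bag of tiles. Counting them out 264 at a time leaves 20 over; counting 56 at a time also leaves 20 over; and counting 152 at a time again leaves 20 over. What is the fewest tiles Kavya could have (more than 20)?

N − 20 must be a common multiple of 264, 56, and 152.
264 = 2^3 × 3 × 11
56 = 2^3 × 7
152 = 2^3 × 19
LCM(264, 56, 152) = 2^3 × 3 × 7 × 11 × 19 = 35112.
Smallest N > 20 is LCM + 20 = 35112 + 20 = 35132.

35132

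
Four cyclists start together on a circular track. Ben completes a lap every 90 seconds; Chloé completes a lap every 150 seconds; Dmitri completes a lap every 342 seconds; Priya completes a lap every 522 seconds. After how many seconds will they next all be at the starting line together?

247950 seconds

The first simultaneous occurrence is after LCM of the individual periods.
90 = 2 × 3^2 × 5
150 = 2 × 3 × 5^2
342 = 2 × 3^2 × 19
522 = 2 × 3^2 × 29
LCM(90, 150, 342, 522) = 2 × 3^2 × 5^2 × 19 × 29 = 247950.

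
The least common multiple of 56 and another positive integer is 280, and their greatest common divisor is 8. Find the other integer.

40

gcd × lcm = product of the two integers, so the other integer is (8 × 280) / 56 = 40.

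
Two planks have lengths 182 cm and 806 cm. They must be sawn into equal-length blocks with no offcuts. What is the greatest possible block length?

The block length must divide every plank, so the greatest is gcd(182, 806).
182 = 2 × 7 × 13
806 = 2 × 13 × 31
gcd(182, 806) = 2 × 13 = 26.

26 cm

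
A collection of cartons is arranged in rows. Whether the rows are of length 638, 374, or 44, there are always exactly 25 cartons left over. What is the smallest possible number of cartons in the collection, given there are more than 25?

21717

N − 25 must be a common multiple of 638, 374, and 44.
638 = 2 × 11 × 29
374 = 2 × 11 × 17
44 = 2^2 × 11
LCM(638, 374, 44) = 2^2 × 11 × 17 × 29 = 21692.
Smallest N > 25 is LCM + 25 = 21692 + 25 = 21717.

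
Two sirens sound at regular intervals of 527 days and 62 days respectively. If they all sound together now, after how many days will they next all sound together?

They coincide at every common multiple of the periods; the first is the LCM.
527 = 17 × 31
62 = 2 × 31
LCM(527, 62) = 2 × 17 × 31 = 1054.

1054 days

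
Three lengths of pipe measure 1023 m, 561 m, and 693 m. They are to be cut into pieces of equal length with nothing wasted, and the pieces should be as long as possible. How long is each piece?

The greatest length dividing all of 1023, 561, and 693 is their gcd.
1023 = 3 × 11 × 31
561 = 3 × 11 × 17
693 = 3^2 × 7 × 11
gcd(1023, 561, 693) = 3 × 11 = 33.

33 m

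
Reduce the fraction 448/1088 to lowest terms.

7/17

448 = 2^6 × 7
1088 = 2^6 × 17
gcd(448, 1088) = 2^6 = 64.
Divide numerator and denominator by 64: 448/1088 = 7/17.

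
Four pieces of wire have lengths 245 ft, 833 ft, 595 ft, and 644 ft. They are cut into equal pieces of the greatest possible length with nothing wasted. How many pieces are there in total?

331

Piece length = gcd(245, 833, 595, 644).
245 = 5 × 7^2
833 = 7^2 × 17
595 = 5 × 7 × 17
644 = 2^2 × 7 × 23
gcd(245, 833, 595, 644) = 7.
Total pieces = 245/7 + 833/7 + 595/7 + 644/7 = 35 + 119 + 85 + 92 = 331.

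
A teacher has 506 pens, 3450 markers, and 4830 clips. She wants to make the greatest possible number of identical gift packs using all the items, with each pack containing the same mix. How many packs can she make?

46 packs

The pack count must divide each quantity, so the greatest is gcd(506, 3450, 4830).
506 = 2 × 11 × 23
3450 = 2 × 3 × 5^2 × 23
4830 = 2 × 3 × 5 × 7 × 23
gcd(506, 3450, 4830) = 2 × 23 = 46.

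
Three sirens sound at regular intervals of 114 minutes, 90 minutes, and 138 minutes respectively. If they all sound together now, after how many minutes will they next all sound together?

We need the least common multiple of the intervals.
114 = 2 × 3 × 19
90 = 2 × 3^2 × 5
138 = 2 × 3 × 23
LCM(114, 90, 138) = 2 × 3^2 × 5 × 19 × 23 = 39330.

39330 minutes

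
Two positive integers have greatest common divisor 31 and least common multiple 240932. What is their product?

For any two positive integers, gcd × lcm = product = 31 × 240932 = 7468892.

7468892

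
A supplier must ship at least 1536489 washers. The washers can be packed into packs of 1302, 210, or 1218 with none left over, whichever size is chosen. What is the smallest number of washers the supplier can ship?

The number of washers must be a common multiple of 1302, 210, and 1218, so a multiple of their LCM.
1302 = 2 × 3 × 7 × 31
210 = 2 × 3 × 5 × 7
1218 = 2 × 3 × 7 × 29
LCM(1302, 210, 1218) = 2 × 3 × 5 × 7 × 29 × 31 = 188790.
Smallest multiple of 188790 that is ≥ 1536489: ⌈1536489/188790⌉ × 188790 = 9 × 188790 = 1699110.

1699110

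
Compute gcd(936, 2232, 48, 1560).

936 = 2^3 × 3^2 × 13
2232 = 2^3 × 3^2 × 31
48 = 2^4 × 3
1560 = 2^3 × 3 × 5 × 13
gcd(936, 2232, 48, 1560) = 2^3 × 3 = 24.

24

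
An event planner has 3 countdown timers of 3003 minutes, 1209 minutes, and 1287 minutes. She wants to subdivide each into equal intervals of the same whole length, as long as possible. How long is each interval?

The interval must divide each timer length; the longest such is the gcd.
3003 = 3 × 7 × 11 × 13
1209 = 3 × 13 × 31
1287 = 3^2 × 11 × 13
gcd(3003, 1209, 1287) = 3 × 13 = 39.

39 minutes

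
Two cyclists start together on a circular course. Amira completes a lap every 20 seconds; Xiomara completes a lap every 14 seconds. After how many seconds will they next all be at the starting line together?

140 seconds

We need the least common multiple of the intervals.
20 = 2^2 × 5
14 = 2 × 7
LCM(20, 14) = 2^2 × 5 × 7 = 140.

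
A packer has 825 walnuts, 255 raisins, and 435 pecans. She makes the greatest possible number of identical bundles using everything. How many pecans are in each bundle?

Number of bundles = gcd(825, 255, 435).
825 = 3 × 5^2 × 11
255 = 3 × 5 × 17
435 = 3 × 5 × 29
gcd(825, 255, 435) = 3 × 5 = 15.
pecans per bundle = 435 / 15 = 29.

29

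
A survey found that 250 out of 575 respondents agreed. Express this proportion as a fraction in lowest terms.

10/23

250 = 2 × 5^3
575 = 5^2 × 23
gcd(250, 575) = 5^2 = 25.
Divide numerator and denominator by 25: 250/575 = 10/23.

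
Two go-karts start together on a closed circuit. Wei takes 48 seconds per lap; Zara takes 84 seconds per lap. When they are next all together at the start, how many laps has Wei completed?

7 laps

They are all back at their starting positions together after one LCM of the periods.
48 = 2^4 × 3
84 = 2^2 × 3 × 7
LCM(48, 84) = 2^4 × 3 × 7 = 336.
Laps for period 48: 336 / 48 = 7.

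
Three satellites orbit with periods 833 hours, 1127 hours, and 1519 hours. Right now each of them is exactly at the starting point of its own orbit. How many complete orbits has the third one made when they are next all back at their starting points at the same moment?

391 orbits

The first common completion time is the LCM of the periods.
833 = 7^2 × 17
1127 = 7^2 × 23
1519 = 7^2 × 31
LCM(833, 1127, 1519) = 7^2 × 17 × 23 × 31 = 593929.
Orbits for period 1519: 593929 / 1519 = 391.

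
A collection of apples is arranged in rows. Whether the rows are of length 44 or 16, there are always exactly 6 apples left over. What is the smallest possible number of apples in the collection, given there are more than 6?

182

N − 6 must be a common multiple of 44 and 16.
44 = 2^2 × 11
16 = 2^4
LCM(44, 16) = 2^4 × 11 = 176.
Smallest N > 6 is LCM + 6 = 176 + 6 = 182.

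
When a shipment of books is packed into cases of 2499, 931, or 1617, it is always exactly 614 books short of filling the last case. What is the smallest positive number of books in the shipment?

521677

Being 614 short of a full case of size k means N ≡ −614 (mod k), i.e. N + 614 is a multiple of each size.
2499 = 3 × 7^2 × 17
931 = 7^2 × 19
1617 = 3 × 7^2 × 11
LCM(2499, 931, 1617) = 3 × 7^2 × 11 × 17 × 19 = 522291.
Smallest positive N is 522291 − 614 = 521677.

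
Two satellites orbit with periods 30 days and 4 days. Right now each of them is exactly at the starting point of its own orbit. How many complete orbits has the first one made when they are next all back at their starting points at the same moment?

The first common completion time is the LCM of the periods.
30 = 2 × 3 × 5
4 = 2^2
LCM(30, 4) = 2^2 × 3 × 5 = 60.
Orbits for period 30: 60 / 30 = 2.

2 orbits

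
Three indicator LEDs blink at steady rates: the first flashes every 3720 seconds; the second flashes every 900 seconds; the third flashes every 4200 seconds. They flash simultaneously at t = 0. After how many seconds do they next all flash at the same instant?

390600 seconds

The first simultaneous occurrence is after LCM of the individual periods.
3720 = 2^3 × 3 × 5 × 31
900 = 2^2 × 3^2 × 5^2
4200 = 2^3 × 3 × 5^2 × 7
LCM(3720, 900, 4200) = 2^3 × 3^2 × 5^2 × 7 × 31 = 390600.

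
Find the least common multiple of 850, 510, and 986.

73950

850 = 2 × 5^2 × 17
510 = 2 × 3 × 5 × 17
986 = 2 × 17 × 29
LCM(850, 510, 986) = 2 × 3 × 5^2 × 17 × 29 = 73950.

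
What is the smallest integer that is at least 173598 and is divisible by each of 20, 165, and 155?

The integer must be a common multiple of 20, 165, and 155, so a multiple of their LCM.
20 = 2^2 × 5
165 = 3 × 5 × 11
155 = 5 × 31
LCM(20, 165, 155) = 2^2 × 3 × 5 × 11 × 31 = 20460.
Smallest multiple of 20460 that is ≥ 173598: ⌈173598/20460⌉ × 20460 = 9 × 20460 = 184140.

184140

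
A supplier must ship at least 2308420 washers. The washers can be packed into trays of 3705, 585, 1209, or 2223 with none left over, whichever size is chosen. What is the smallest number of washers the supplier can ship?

2411955

The number of washers must be a common multiple of 3705, 585, 1209, and 2223, so a multiple of their LCM.
3705 = 3 × 5 × 13 × 19
585 = 3^2 × 5 × 13
1209 = 3 × 13 × 31
2223 = 3^2 × 13 × 19
LCM(3705, 585, 1209, 2223) = 3^2 × 5 × 13 × 19 × 31 = 344565.
Smallest multiple of 344565 that is ≥ 2308420: ⌈2308420/344565⌉ × 344565 = 7 × 344565 = 2411955.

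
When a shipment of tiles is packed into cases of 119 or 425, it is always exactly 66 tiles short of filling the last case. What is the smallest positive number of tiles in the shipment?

Being 66 short of a full case of size k means N ≡ −66 (mod k), i.e. N + 66 is a multiple of each size.
119 = 7 × 17
425 = 5^2 × 17
LCM(119, 425) = 5^2 × 7 × 17 = 2975.
Smallest positive N is 2975 − 66 = 2909.

2909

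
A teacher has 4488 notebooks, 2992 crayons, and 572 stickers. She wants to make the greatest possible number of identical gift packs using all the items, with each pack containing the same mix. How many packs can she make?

44 packs

The pack count must divide each quantity, so the greatest is gcd(4488, 2992, 572).
4488 = 2^3 × 3 × 11 × 17
2992 = 2^4 × 11 × 17
572 = 2^2 × 11 × 13
gcd(4488, 2992, 572) = 2^2 × 11 = 44.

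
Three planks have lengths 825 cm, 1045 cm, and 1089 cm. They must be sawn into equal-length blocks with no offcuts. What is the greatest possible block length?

11 cm

The block length must divide every plank, so the greatest is gcd(825, 1045, 1089).
825 = 3 × 5^2 × 11
1045 = 5 × 11 × 19
1089 = 3^2 × 11^2
gcd(825, 1045, 1089) = 11.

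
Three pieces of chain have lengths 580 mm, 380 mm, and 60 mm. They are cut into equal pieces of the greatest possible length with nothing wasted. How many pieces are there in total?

51

Piece length = gcd(580, 380, 60).
580 = 2^2 × 5 × 29
380 = 2^2 × 5 × 19
60 = 2^2 × 3 × 5
gcd(580, 380, 60) = 2^2 × 5 = 20.
Total pieces = 580/20 + 380/20 + 60/20 = 29 + 19 + 3 = 51.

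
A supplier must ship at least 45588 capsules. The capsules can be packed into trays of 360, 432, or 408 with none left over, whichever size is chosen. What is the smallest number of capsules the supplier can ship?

73440

The number of capsules must be a common multiple of 360, 432, and 408, so a multiple of their LCM.
360 = 2^3 × 3^2 × 5
432 = 2^4 × 3^3
408 = 2^3 × 3 × 17
LCM(360, 432, 408) = 2^4 × 3^3 × 5 × 17 = 36720.
Smallest multiple of 36720 that is ≥ 45588: ⌈45588/36720⌉ × 36720 = 2 × 36720 = 73440.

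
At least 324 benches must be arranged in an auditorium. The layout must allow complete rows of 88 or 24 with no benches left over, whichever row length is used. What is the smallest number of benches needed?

The number of benches must be a common multiple of 88 and 24, so a multiple of their LCM.
88 = 2^3 × 11
24 = 2^3 × 3
LCM(88, 24) = 2^3 × 3 × 11 = 264.
Smallest multiple of 264 that is ≥ 324: ⌈324/264⌉ × 264 = 2 × 264 = 528.

528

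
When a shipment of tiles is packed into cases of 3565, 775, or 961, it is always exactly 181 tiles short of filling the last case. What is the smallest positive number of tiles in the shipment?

Being 181 short of a full case of size k means N ≡ −181 (mod k), i.e. N + 181 is a multiple of each size.
3565 = 5 × 23 × 31
775 = 5^2 × 31
961 = 31^2
LCM(3565, 775, 961) = 5^2 × 23 × 31^2 = 552575.
Smallest positive N is 552575 − 181 = 552394.

552394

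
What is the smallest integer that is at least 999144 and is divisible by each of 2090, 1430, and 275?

The integer must be a common multiple of 2090, 1430, and 275, so a multiple of their LCM.
2090 = 2 × 5 × 11 × 19
1430 = 2 × 5 × 11 × 13
275 = 5^2 × 11
LCM(2090, 1430, 275) = 2 × 5^2 × 11 × 13 × 19 = 135850.
Smallest multiple of 135850 that is ≥ 999144: ⌈999144/135850⌉ × 135850 = 8 × 135850 = 1086800.

1086800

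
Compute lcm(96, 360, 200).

96 = 2^5 × 3
360 = 2^3 × 3^2 × 5
200 = 2^3 × 5^2
LCM(96, 360, 200) = 2^5 × 3^2 × 5^2 = 7200.

7200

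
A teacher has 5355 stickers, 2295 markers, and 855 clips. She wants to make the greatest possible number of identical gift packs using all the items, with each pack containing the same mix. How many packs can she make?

The pack count must divide each quantity, so the greatest is gcd(5355, 2295, 855).
5355 = 3^2 × 5 × 7 × 17
2295 = 3^3 × 5 × 17
855 = 3^2 × 5 × 19
gcd(5355, 2295, 855) = 3^2 × 5 = 45.

45 packs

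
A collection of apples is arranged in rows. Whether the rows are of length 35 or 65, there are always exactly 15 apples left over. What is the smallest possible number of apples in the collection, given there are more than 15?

470

N − 15 must be a common multiple of 35 and 65.
35 = 5 × 7
65 = 5 × 13
LCM(35, 65) = 5 × 7 × 13 = 455.
Smallest N > 15 is LCM + 15 = 455 + 15 = 470.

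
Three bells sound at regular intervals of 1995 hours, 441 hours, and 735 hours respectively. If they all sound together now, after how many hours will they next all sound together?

The first simultaneous occurrence is after LCM of the individual periods.
1995 = 3 × 5 × 7 × 19
441 = 3^2 × 7^2
735 = 3 × 5 × 7^2
LCM(1995, 441, 735) = 3^2 × 5 × 7^2 × 19 = 41895.

41895 hours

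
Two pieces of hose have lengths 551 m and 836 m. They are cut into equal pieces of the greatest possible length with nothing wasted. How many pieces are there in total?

Piece length = gcd(551, 836).
551 = 19 × 29
836 = 2^2 × 11 × 19
gcd(551, 836) = 19.
Total pieces = 551/19 + 836/19 = 29 + 44 = 73.

73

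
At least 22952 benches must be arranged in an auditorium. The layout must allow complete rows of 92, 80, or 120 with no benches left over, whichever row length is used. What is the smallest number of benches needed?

27600

The number of benches must be a common multiple of 92, 80, and 120, so a multiple of their LCM.
92 = 2^2 × 23
80 = 2^4 × 5
120 = 2^3 × 3 × 5
LCM(92, 80, 120) = 2^4 × 3 × 5 × 23 = 5520.
Smallest multiple of 5520 that is ≥ 22952: ⌈22952/5520⌉ × 5520 = 5 × 5520 = 27600.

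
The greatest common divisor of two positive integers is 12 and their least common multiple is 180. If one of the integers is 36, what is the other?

60

For two integers, gcd × lcm = product, so the other is (12 × 180) / 36 = 2160 / 36 = 60.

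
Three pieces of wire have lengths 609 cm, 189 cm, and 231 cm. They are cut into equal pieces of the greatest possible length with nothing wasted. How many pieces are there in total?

Piece length = gcd(609, 189, 231).
609 = 3 × 7 × 29
189 = 3^3 × 7
231 = 3 × 7 × 11
gcd(609, 189, 231) = 3 × 7 = 21.
Total pieces = 609/21 + 189/21 + 231/21 = 29 + 9 + 11 = 49.

49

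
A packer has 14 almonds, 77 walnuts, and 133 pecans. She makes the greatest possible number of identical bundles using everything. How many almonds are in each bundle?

Number of bundles = gcd(14, 77, 133).
14 = 2 × 7
77 = 7 × 11
133 = 7 × 19
gcd(14, 77, 133) = 7.
almonds per bundle = 14 / 7 = 2.

2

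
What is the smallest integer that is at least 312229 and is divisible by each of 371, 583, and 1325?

The integer must be a common multiple of 371, 583, and 1325, so a multiple of their LCM.
371 = 7 × 53
583 = 11 × 53
1325 = 5^2 × 53
LCM(371, 583, 1325) = 5^2 × 7 × 11 × 53 = 102025.
Smallest multiple of 102025 that is ≥ 312229: ⌈312229/102025⌉ × 102025 = 4 × 102025 = 408100.

408100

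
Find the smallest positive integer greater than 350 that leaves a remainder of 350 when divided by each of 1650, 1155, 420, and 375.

115850

N − 350 must be a common multiple of 1650, 1155, 420, and 375.
1650 = 2 × 3 × 5^2 × 11
1155 = 3 × 5 × 7 × 11
420 = 2^2 × 3 × 5 × 7
375 = 3 × 5^3
LCM(1650, 1155, 420, 375) = 2^2 × 3 × 5^3 × 7 × 11 = 115500.
Smallest N > 350 is LCM + 350 = 115500 + 350 = 115850.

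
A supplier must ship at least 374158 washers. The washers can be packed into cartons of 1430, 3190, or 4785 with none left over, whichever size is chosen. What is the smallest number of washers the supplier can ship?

497640

The number of washers must be a common multiple of 1430, 3190, and 4785, so a multiple of their LCM.
1430 = 2 × 5 × 11 × 13
3190 = 2 × 5 × 11 × 29
4785 = 3 × 5 × 11 × 29
LCM(1430, 3190, 4785) = 2 × 3 × 5 × 11 × 13 × 29 = 124410.
Smallest multiple of 124410 that is ≥ 374158: ⌈374158/124410⌉ × 124410 = 4 × 124410 = 497640.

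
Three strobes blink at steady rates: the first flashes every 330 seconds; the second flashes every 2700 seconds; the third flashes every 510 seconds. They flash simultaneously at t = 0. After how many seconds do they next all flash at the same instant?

504900 seconds

The first simultaneous occurrence is after LCM of the individual periods.
330 = 2 × 3 × 5 × 11
2700 = 2^2 × 3^3 × 5^2
510 = 2 × 3 × 5 × 17
LCM(330, 2700, 510) = 2^2 × 3^3 × 5^2 × 11 × 17 = 504900.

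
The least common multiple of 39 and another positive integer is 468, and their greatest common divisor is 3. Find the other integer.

gcd × lcm = product of the two integers, so the other integer is (3 × 468) / 39 = 36.

36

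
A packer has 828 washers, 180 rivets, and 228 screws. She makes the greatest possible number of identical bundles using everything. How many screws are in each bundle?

19

Number of bundles = gcd(828, 180, 228).
828 = 2^2 × 3^2 × 23
180 = 2^2 × 3^2 × 5
228 = 2^2 × 3 × 19
gcd(828, 180, 228) = 2^2 × 3 = 12.
screws per bundle = 228 / 12 = 19.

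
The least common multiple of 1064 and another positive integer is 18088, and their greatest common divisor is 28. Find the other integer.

476

gcd × lcm = product of the two integers, so the other integer is (28 × 18088) / 1064 = 476.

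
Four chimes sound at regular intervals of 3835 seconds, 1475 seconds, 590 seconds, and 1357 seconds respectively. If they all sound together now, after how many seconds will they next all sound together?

882050 seconds

We need the least common multiple of the intervals.
3835 = 5 × 13 × 59
1475 = 5^2 × 59
590 = 2 × 5 × 59
1357 = 23 × 59
LCM(3835, 1475, 590, 1357) = 2 × 5^2 × 13 × 23 × 59 = 882050.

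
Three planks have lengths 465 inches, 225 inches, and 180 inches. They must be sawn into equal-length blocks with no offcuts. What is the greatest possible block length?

15 inches

The block length must divide every plank, so the greatest is gcd(465, 225, 180).
465 = 3 × 5 × 31
225 = 3^2 × 5^2
180 = 2^2 × 3^2 × 5
gcd(465, 225, 180) = 3 × 5 = 15.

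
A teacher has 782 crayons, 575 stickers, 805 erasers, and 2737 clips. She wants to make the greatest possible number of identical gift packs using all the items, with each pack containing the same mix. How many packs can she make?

23 packs

The pack count must divide each quantity, so the greatest is gcd(782, 575, 805, 2737).
782 = 2 × 17 × 23
575 = 5^2 × 23
805 = 5 × 7 × 23
2737 = 7 × 17 × 23
gcd(782, 575, 805, 2737) = 23.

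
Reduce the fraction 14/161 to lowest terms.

14 = 2 × 7
161 = 7 × 23
gcd(14, 161) = 7.
Divide numerator and denominator by 7: 14/161 = 2/23.

2/23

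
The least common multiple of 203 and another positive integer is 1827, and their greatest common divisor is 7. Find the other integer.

63

gcd × lcm = product of the two integers, so the other integer is (7 × 1827) / 203 = 63.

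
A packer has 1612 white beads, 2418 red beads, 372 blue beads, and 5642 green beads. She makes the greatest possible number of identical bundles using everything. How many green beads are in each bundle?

Number of bundles = gcd(1612, 2418, 372, 5642).
1612 = 2^2 × 13 × 31
2418 = 2 × 3 × 13 × 31
372 = 2^2 × 3 × 31
5642 = 2 × 7 × 13 × 31
gcd(1612, 2418, 372, 5642) = 2 × 31 = 62.
green beads per bundle = 5642 / 62 = 91.

91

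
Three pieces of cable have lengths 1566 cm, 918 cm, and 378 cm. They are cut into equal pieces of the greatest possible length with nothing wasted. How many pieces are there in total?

53

Piece length = gcd(1566, 918, 378).
1566 = 2 × 3^3 × 29
918 = 2 × 3^3 × 17
378 = 2 × 3^3 × 7
gcd(1566, 918, 378) = 2 × 3^3 = 54.
Total pieces = 1566/54 + 918/54 + 378/54 = 29 + 17 + 7 = 53.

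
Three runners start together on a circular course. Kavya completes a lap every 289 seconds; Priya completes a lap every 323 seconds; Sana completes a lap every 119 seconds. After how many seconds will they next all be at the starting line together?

We need the least common multiple of the intervals.
289 = 17^2
323 = 17 × 19
119 = 7 × 17
LCM(289, 323, 119) = 7 × 17^2 × 19 = 38437.

38437 seconds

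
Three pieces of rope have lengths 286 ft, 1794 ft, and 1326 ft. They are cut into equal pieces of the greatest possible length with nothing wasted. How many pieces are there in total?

131

Piece length = gcd(286, 1794, 1326).
286 = 2 × 11 × 13
1794 = 2 × 3 × 13 × 23
1326 = 2 × 3 × 13 × 17
gcd(286, 1794, 1326) = 2 × 13 = 26.
Total pieces = 286/26 + 1794/26 + 1326/26 = 11 + 69 + 51 = 131.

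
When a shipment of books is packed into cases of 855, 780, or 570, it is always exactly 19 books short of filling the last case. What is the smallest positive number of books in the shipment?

44441

Being 19 short of a full case of size k means N ≡ −19 (mod k), i.e. N + 19 is a multiple of each size.
855 = 3^2 × 5 × 19
780 = 2^2 × 3 × 5 × 13
570 = 2 × 3 × 5 × 19
LCM(855, 780, 570) = 2^2 × 3^2 × 5 × 13 × 19 = 44460.
Smallest positive N is 44460 − 19 = 44441.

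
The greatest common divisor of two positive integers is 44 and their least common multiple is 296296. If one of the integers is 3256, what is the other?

For two integers, gcd × lcm = product, so the other is (44 × 296296) / 3256 = 13037024 / 3256 = 4004.

4004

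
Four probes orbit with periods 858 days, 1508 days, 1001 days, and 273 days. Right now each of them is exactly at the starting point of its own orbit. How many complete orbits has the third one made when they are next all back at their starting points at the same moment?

348 orbits

The first common completion time is the LCM of the periods.
858 = 2 × 3 × 11 × 13
1508 = 2^2 × 13 × 29
1001 = 7 × 11 × 13
273 = 3 × 7 × 13
LCM(858, 1508, 1001, 273) = 2^2 × 3 × 7 × 11 × 13 × 29 = 348348.
Orbits for period 1001: 348348 / 1001 = 348.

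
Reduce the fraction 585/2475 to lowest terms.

13/55

585 = 3^2 × 5 × 13
2475 = 3^2 × 5^2 × 11
gcd(585, 2475) = 3^2 × 5 = 45.
Divide numerator and denominator by 45: 585/2475 = 13/55.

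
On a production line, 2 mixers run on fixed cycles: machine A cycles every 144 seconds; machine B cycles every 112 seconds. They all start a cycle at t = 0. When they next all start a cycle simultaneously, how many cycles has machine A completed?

They are all back at their starting positions together after one LCM of the periods.
144 = 2^4 × 3^2
112 = 2^4 × 7
LCM(144, 112) = 2^4 × 3^2 × 7 = 1008.
Cycles for period 144: 1008 / 144 = 7.

7 cycles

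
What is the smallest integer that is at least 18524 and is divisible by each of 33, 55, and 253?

The integer must be a common multiple of 33, 55, and 253, so a multiple of their LCM.
33 = 3 × 11
55 = 5 × 11
253 = 11 × 23
LCM(33, 55, 253) = 3 × 5 × 11 × 23 = 3795.
Smallest multiple of 3795 that is ≥ 18524: ⌈18524/3795⌉ × 3795 = 5 × 3795 = 18975.

18975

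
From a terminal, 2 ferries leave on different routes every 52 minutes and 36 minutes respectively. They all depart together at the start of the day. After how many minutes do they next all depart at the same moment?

468 minutes

They coincide at every common multiple of the periods; the first is the LCM.
52 = 2^2 × 13
36 = 2^2 × 3^2
LCM(52, 36) = 2^2 × 3^2 × 13 = 468.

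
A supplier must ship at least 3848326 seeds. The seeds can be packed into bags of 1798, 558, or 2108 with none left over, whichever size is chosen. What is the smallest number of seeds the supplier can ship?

3851316

The number of seeds must be a common multiple of 1798, 558, and 2108, so a multiple of their LCM.
1798 = 2 × 29 × 31
558 = 2 × 3^2 × 31
2108 = 2^2 × 17 × 31
LCM(1798, 558, 2108) = 2^2 × 3^2 × 17 × 29 × 31 = 550188.
Smallest multiple of 550188 that is ≥ 3848326: ⌈3848326/550188⌉ × 550188 = 7 × 550188 = 3851316.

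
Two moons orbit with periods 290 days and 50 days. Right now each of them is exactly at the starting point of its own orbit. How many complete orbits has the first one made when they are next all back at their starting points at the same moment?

The first common completion time is the LCM of the periods.
290 = 2 × 5 × 29
50 = 2 × 5^2
LCM(290, 50) = 2 × 5^2 × 29 = 1450.
Orbits for period 290: 1450 / 290 = 5.

5 orbits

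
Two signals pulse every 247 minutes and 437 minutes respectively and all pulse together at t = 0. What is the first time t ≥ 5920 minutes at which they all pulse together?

11362 minutes

Joint pulses occur at multiples of LCM(247, 437).
247 = 13 × 19
437 = 19 × 23
LCM(247, 437) = 13 × 19 × 23 = 5681.
Smallest multiple of 5681 that is ≥ 5920: ⌈5920/5681⌉ × 5681 = 2 × 5681 = 11362.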